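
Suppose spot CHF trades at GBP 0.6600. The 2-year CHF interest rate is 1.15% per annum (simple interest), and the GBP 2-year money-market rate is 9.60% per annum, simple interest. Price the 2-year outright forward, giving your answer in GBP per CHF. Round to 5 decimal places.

0.76903

T = 2 years.
GBP accumulates by 1 + 0.0960×2 = 1.192000.
CHF accumulates by 1 + 0.0115×2 = 1.023000.
Forward (GBP per CHF) = 0.66 × 1.192000 / 1.023000 = 0.7690323.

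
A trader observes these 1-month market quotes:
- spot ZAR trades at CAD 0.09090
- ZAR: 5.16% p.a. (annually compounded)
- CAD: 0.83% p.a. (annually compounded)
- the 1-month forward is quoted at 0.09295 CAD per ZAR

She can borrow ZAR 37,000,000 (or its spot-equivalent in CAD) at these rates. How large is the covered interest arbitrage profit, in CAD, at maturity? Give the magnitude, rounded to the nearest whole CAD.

CAD 87,982

T = 1/12 years.
Invest the ZAR and cover forward: 37,000,000 × 1.004201536 × 0.09295 = CAD 3,453,599.71.
Convert at spot and invest in CAD: 37,000,000 × 0.09090 × 1.000689049 = CAD 3,365,617.48.
The quoted forward overvalues ZAR, so borrow CAD, buy ZAR at spot, deposit the ZAR at 5.16%, and sell the proceeds forward at 0.09295.
Profit = 3,453,599.71 − 3,365,617.48 = CAD 87,982.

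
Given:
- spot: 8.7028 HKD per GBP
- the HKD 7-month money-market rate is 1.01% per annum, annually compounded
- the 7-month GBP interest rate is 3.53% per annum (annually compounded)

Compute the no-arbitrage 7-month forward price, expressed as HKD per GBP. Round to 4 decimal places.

T = 7/12 years.
HKD accumulates by (1 + 0.0101)^(7/12) = 1.0058793.
GBP growth factor: (1 + 0.0353)^(7/12) = 1.0204427.
So F = 8.7028 × 1.0058793 / 1.0204427 = 8.578597 (HKD/GBP).

8.5786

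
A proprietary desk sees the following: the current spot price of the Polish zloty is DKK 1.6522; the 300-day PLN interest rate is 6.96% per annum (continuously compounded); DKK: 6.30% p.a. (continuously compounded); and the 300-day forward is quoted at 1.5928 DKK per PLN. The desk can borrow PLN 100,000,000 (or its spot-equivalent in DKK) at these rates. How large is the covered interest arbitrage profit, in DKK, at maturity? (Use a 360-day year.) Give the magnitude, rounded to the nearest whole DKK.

T = 300/360 years.
Keep in PLN, deliver into the forward: 100,000,000·1.05971499571·1.5928 = DKK 168,791,404.52.
Swap to DKK now, deposit: 100,000,000·1.6522·1.05390256208 = DKK 174,125,781.31.
The quoted forward undervalues PLN, so borrow PLN, convert to DKK at spot, deposit the DKK at 6.30%, and buy PLN forward at 1.5928 to cover the loan.
Arbitrage profit = |168,791,404.52 − 174,125,781.31| = DKK 5,334,377.

DKK 5,334,377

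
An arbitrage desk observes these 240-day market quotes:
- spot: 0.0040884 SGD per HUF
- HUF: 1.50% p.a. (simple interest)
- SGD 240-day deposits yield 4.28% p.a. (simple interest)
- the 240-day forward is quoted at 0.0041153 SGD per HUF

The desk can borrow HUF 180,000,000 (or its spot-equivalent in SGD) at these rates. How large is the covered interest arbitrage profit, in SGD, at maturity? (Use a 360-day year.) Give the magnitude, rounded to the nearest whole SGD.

SGD 8,748

T = 240/360 years.
Invest the HUF and cover forward: 180,000,000 × 1.010000 × 0.0041153 = SGD 748,161.54.
Convert at spot and invest in SGD: 180,000,000 × 0.0040884 × 1.02853333 = SGD 756,910.02.
The quoted forward undervalues HUF, so borrow HUF, convert to SGD at spot, deposit the SGD at 4.28%, and buy HUF forward at 0.0041153 to cover the loan.
Arbitrage profit = |748,161.54 − 756,910.02| = SGD 8,748.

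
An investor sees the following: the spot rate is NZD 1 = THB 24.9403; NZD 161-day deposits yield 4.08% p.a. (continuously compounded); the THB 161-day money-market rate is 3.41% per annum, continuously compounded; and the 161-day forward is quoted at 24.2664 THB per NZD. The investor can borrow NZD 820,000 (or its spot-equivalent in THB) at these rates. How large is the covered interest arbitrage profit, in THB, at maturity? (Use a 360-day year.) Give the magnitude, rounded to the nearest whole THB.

T = 161/360 years.
Invest the NZD and cover forward: 820,000 × 1.0184141542 × 24.2664 = THB 20,264,861.09.
Convert at spot and invest in THB: 820,000 × 24.9403 × 1.0153671567 = THB 20,765,320.43.
The quoted forward undervalues NZD, so borrow NZD, convert to THB at spot, deposit the THB at 3.41%, and buy NZD forward at 24.2664 to cover the loan.
The gap between the two covered legs is THB 500,459.

THB 500,459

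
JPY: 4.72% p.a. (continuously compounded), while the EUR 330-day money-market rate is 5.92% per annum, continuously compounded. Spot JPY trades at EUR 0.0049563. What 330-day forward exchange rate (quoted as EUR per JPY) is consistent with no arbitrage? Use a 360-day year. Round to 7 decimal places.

0.0050111

T = 330/360 years.
EUR growth factor: e^(0.0592×330/360) = 1.0557661.
JPY growth factor: e^(0.0472×330/360) = 1.0442163.
So F = 0.0049563 × 1.0557661 / 1.0442163 = 0.005011120 (EUR/JPY).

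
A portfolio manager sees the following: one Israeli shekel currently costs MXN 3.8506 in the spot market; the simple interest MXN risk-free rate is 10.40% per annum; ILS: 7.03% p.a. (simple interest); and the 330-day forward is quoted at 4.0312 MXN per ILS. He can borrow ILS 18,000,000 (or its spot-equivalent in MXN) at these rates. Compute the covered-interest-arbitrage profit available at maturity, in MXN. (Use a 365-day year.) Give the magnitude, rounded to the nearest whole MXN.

T = 330/365 years.
Keep in ILS, deliver into the forward: 18,000,000·1.0635589041·4.0312 = MXN 77,173,535.78.
Swap to MXN now, deposit: 18,000,000·3.8506·1.0940273973 = MXN 75,827,914.13.
The quoted forward overvalues ILS, so borrow MXN, buy ILS at spot, deposit the ILS at 7.03%, and sell the proceeds forward at 4.0312.
The gap between the two covered legs is MXN 1,345,622.

MXN 1,345,622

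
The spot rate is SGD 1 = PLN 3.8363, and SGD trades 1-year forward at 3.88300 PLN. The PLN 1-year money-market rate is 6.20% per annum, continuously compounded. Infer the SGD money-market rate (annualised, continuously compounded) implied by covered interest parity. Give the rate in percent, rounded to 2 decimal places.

T = 1 year.
CIP gives F = S · g_PLN/g_SGD, so g_PLN/g_SGD = 3.883/3.8363 = 1.0121732.
PLN growth factor: e^(0.0620×1) = 1.0639623.
That pins the SGD growth at 1.0511662.
r = ln(1.0511662)/1 = 0.049900 → 4.99%.

4.99%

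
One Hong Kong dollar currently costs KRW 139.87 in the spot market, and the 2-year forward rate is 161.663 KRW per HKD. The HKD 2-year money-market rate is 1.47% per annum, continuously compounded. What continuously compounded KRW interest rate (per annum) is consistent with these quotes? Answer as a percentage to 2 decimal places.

T = 2 years.
F/S = 161.663/139.87 = 1.1558090 = (growth of KRW) / (growth of HKD).
The HKD side grows by e^(0.0147×2) = 1.0298364.
So the KRW growth factor = 1.1902942.
r = ln(1.1902942)/2 = 0.087100 → 8.71%.

8.71%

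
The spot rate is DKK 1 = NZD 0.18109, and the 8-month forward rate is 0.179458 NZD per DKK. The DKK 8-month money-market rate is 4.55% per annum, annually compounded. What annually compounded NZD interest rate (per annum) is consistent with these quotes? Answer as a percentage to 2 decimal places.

3.14%

T = 8/12 years.
By CIP, F/S equals the NZD-to-DKK growth ratio: 0.179458/0.18109 = 0.9909879.
DKK growth factor: (1 + 0.0455)^(8/12) = 1.0301078.
Hence g_NZD = 1.0208244.
Annualise: 1.0208244^(12/8) − 1 = 0.031399 = 3.14%.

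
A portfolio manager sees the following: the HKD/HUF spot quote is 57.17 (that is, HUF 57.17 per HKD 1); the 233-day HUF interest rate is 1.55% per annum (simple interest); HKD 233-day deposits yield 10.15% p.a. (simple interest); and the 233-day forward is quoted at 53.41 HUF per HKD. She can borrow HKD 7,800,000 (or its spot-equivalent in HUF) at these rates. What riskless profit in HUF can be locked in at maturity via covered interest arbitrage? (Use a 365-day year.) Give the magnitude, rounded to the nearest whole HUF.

HUF 6,747,527

T = 233/365 years.
Invest the HKD and cover forward: 7,800,000 × 1.06479315068 × 53.41 = HUF 443,590,696.99.
Convert at spot and invest in HUF: 7,800,000 × 57.17 × 1.00989452055 = HUF 450,338,223.97.
The quoted forward undervalues HKD, so borrow HKD, convert to HUF at spot, deposit the HUF at 1.55%, and buy HKD forward at 53.41 to cover the loan.
The gap between the two covered legs is HUF 6,747,527.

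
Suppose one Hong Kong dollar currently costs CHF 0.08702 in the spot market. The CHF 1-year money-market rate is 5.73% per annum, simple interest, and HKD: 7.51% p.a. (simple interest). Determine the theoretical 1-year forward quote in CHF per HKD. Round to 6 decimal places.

0.085579

T = 1 year.
CHF accumulates by 1 + 0.0573×1 = 1.057300.
Growth of 1 HKD over T: 1 + 0.0751×1 = 1.075100.
Forward (CHF per HKD) = 0.08702 × 1.057300 / 1.075100 = 0.08557924.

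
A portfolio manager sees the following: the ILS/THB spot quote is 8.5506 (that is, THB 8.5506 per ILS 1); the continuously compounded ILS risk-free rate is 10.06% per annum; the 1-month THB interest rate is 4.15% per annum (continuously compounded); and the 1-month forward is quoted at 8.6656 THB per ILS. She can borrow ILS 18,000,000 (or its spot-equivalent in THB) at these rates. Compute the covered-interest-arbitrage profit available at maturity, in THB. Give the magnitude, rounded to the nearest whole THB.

THB 2,849,939

T = 1/12 years.
Keep in ILS, deliver into the forward: 18,000,000·1.00841857188·8.6656 = THB 157,293,935.58.
Swap to THB now, deposit: 18,000,000·8.5506·1.00346432027 = THB 154,443,996.30.
The quoted forward overvalues ILS, so borrow THB, buy ILS at spot, deposit the ILS at 10.06%, and sell the proceeds forward at 8.6656.
The gap between the two covered legs is THB 2,849,939.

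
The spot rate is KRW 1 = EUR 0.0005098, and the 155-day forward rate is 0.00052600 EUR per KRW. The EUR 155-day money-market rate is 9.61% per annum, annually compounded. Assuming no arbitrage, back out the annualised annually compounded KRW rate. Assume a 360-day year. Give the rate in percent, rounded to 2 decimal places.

1.93%

T = 155/360 years.
F/S = 0.000526/0.0005098 = 1.0317772 = (growth of EUR) / (growth of KRW).
EUR growth factor: (1 + 0.0961)^(155/360) = 1.0402979.
Hence g_KRW = 1.0082583.
Annualise: 1.0082583^(360/155) − 1 = 0.019285 = 1.93%.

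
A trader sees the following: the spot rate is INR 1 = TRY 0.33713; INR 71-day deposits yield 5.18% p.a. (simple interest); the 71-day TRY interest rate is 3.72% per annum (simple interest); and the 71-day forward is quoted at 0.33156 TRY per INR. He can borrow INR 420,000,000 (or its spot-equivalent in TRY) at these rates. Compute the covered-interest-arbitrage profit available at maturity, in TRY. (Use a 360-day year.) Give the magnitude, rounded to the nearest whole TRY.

T = 71/360 years.
Route A — deposit INR, sell forward: 420,000,000 × 1.01021611111 × 0.33156 = TRY 140,677,846.60.
Route B — convert at spot, deposit TRY: 420,000,000 × 0.33713 × 1.00733666667 = TRY 142,633,432.38.
The quoted forward undervalues INR, so borrow INR, convert to TRY at spot, deposit the TRY at 3.72%, and buy INR forward at 0.33156 to cover the loan.
The gap between the two covered legs is TRY 1,955,586.

TRY 1,955,586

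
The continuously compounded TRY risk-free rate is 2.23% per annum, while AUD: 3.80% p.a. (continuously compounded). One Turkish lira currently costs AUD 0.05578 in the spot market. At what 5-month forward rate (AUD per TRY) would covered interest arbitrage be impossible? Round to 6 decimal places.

0.056146

T = 5/12 years.
AUD growth factor: e^(0.0380×5/12) = 1.0159593.
TRY accumulates by e^(0.0223×5/12) = 1.009335.
CIP: F = S · (grow AUD)/(grow TRY) = 0.05578 × 1.0159593/1.009335 = 0.05614609 AUD per TRY.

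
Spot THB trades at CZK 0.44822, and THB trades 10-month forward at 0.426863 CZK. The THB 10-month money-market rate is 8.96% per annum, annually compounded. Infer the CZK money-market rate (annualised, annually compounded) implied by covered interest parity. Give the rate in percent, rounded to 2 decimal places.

T = 10/12 years.
By CIP, F/S equals the CZK-to-THB growth ratio: 0.426863/0.44822 = 0.9523515.
The THB side grows by (1 + 0.0896)^(10/12) = 1.0741277.
Hence g_CZK = 1.0229471.
r = 1.0229471^(12/10) − 1 = 0.027599 → 2.76%.

2.76%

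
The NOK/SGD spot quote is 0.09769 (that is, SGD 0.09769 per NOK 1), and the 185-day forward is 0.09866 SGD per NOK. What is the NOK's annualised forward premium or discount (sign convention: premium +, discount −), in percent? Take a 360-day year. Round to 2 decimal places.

T = 185/360 years.
(F − S)/S = (0.09866 − 0.09769)/0.09769 = 0.0099294.
×(1/T) gives 1.93% p.a.

+1.93%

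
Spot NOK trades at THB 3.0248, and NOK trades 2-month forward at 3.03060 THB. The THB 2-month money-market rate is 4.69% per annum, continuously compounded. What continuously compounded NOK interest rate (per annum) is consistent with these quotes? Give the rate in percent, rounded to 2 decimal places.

T = 2/12 years.
F/S = 3.0306/3.0248 = 1.0019175 = (growth of THB) / (growth of NOK).
THB growth factor: e^(0.0469×2/12) = 1.0078473.
So the NOK growth factor = 1.0059185.
r = ln(1.0059185)/(2/12) = 0.035406 → 3.54%.

3.54%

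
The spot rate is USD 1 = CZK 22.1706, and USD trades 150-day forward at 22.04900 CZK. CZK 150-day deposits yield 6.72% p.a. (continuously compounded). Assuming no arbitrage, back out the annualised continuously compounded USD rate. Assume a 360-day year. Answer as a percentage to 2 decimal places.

8.04%

T = 150/360 years.
F/S = 22.049/22.1706 = 0.9945153 = (growth of CZK) / (growth of USD).
The CZK side grows by e^(0.0672×150/360) = 1.0283957.
Hence g_USD = 1.0340672.
r = ln(1.0340672)/(150/360) = 0.080399 → 8.04%.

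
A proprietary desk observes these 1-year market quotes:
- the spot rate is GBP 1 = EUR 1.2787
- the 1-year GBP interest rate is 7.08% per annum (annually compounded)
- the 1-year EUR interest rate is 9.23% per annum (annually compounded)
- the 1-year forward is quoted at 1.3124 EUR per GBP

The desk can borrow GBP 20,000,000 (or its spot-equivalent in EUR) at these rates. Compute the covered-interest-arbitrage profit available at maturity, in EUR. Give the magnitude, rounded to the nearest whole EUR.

EUR 171,878

T = 1 year.
Keep in GBP, deliver into the forward: 20,000,000·1.070800·1.3124 = EUR 28,106,358.40.
Swap to EUR now, deposit: 20,000,000·1.2787·1.092300 = EUR 27,934,480.20.
The quoted forward overvalues GBP, so borrow EUR, buy GBP at spot, deposit the GBP at 7.08%, and sell the proceeds forward at 1.3124.
Arbitrage profit = |28,106,358.40 − 27,934,480.20| = EUR 171,878.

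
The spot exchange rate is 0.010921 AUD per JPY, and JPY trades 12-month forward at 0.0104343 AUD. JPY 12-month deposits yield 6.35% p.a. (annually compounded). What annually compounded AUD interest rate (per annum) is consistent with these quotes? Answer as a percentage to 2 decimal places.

1.61%

T = 1 year.
By CIP, F/S equals the AUD-to-JPY growth ratio: 0.0104343/0.010921 = 0.9554345.
JPY growth factor: (1 + 0.0635)^1 = 1.063500.
So the AUD growth factor = 1.0161046.
Annualise: 1.0161046^(1/1) − 1 = 0.016105 = 1.61%.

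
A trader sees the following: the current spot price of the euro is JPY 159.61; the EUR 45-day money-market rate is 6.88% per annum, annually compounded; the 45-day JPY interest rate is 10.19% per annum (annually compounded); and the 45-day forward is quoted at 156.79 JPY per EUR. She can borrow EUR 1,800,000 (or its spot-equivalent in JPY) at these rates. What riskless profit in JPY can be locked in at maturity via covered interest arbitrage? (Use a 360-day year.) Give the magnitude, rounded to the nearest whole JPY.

T = 45/360 years.
Invest the EUR and cover forward: 1,800,000 × 1.00835174835 × 156.79 = JPY 284,579,047.12.
Convert at spot and invest in JPY: 1,800,000 × 159.61 × 1.01220335597 = JPY 290,803,999.76.
The quoted forward undervalues EUR, so borrow EUR, convert to JPY at spot, deposit the JPY at 10.19%, and buy EUR forward at 156.79 to cover the loan.
Arbitrage profit = |284,579,047.12 − 290,803,999.76| = JPY 6,224,953.

JPY 6,224,953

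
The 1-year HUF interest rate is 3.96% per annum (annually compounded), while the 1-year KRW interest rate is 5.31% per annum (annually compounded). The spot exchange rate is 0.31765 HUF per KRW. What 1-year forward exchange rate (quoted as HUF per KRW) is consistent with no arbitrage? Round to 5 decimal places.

0.31358

T = 1 year.
Growth of 1 HUF over T: (1 + 0.0396)^1 = 1.039600.
KRW growth factor: (1 + 0.0531)^1 = 1.053100.
So F = 0.31765 × 1.039600 / 1.053100 = 0.3135780 (HUF/KRW).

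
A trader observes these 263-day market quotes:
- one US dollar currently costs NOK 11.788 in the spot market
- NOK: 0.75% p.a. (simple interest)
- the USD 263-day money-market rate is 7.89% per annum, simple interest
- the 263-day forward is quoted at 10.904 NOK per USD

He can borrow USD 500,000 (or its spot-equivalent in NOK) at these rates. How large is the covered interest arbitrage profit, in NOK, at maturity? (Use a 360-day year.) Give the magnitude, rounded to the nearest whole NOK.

T = 263/360 years.
Route A — deposit USD, sell forward: 500,000 × 1.057640833 × 10.904 = NOK 5,766,257.82.
Route B — convert at spot, deposit NOK: 500,000 × 11.788 × 1.005479167 = NOK 5,926,294.21.
The quoted forward undervalues USD, so borrow USD, convert to NOK at spot, deposit the NOK at 0.75%, and buy USD forward at 10.904 to cover the loan.
The gap between the two covered legs is NOK 160,036.

NOK 160,036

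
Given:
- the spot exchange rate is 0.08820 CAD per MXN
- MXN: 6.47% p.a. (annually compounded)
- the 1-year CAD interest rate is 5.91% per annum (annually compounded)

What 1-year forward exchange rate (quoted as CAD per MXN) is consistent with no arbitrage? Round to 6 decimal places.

0.087736

T = 1 year.
CAD accumulates by (1 + 0.0591)^1 = 1.059100.
Growth of 1 MXN over T: (1 + 0.0647)^1 = 1.064700.
CIP: F = S · (grow CAD)/(grow MXN) = 0.0882 × 1.059100/1.064700 = 0.08773609 CAD per MXN.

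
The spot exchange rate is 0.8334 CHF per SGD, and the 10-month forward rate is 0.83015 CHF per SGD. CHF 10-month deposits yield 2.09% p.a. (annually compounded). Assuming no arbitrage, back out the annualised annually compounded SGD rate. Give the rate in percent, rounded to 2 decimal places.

2.57%

T = 10/12 years.
F/S = 0.83015/0.8334 = 0.9961003 = (growth of CHF) / (growth of SGD).
CHF growth factor: (1 + 0.0209)^(10/12) = 1.0173866.
That pins the SGD growth at 1.0213696.
r = 1.0213696^(12/10) − 1 = 0.025698 → 2.57%.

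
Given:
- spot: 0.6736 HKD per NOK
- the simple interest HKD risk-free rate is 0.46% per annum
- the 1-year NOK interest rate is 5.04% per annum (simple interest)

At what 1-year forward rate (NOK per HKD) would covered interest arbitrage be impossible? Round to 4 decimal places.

T = 1 year.
Growth of 1 HKD over T: 1 + 0.0046×1 = 1.004600.
Growth of 1 NOK over T: 1 + 0.0504×1 = 1.050400.
So F = 0.6736 × 1.004600 / 1.050400 = 0.6442294 (HKD/NOK).
Quoted the other way: 1/0.6442294 = 1.5522 NOK per HKD.

1.5522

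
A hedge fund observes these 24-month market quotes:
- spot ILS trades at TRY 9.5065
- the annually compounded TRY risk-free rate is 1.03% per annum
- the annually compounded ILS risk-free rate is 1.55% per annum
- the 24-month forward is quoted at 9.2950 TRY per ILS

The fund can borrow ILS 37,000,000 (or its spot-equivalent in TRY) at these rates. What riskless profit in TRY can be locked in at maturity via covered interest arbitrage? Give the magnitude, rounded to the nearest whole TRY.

T = 2 years.
Invest the ILS and cover forward: 37,000,000 × 1.03124025 × 9.2950 = TRY 354,658,990.58.
Convert at spot and invest in TRY: 37,000,000 × 9.5065 × 1.02070609 = TRY 359,023,670.45.
The quoted forward undervalues ILS, so borrow ILS, convert to TRY at spot, deposit the TRY at 1.03%, and buy ILS forward at 9.2950 to cover the loan.
The gap between the two covered legs is TRY 4,364,680.

TRY 4,364,680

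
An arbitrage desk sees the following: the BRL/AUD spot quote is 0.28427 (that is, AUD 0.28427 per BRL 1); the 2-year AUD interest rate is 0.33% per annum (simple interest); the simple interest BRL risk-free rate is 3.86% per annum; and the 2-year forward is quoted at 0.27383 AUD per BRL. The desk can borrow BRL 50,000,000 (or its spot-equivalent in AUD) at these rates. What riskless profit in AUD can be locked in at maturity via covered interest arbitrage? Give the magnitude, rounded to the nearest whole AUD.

AUD 441,175

T = 2 years.
Route A — deposit BRL, sell forward: 50,000,000 × 1.077200 × 0.27383 = AUD 14,748,483.80.
Route B — convert at spot, deposit AUD: 50,000,000 × 0.28427 × 1.006600 = AUD 14,307,309.10.
The quoted forward overvalues BRL, so borrow AUD, buy BRL at spot, deposit the BRL at 3.86%, and sell the proceeds forward at 0.27383.
Arbitrage profit = |14,748,483.80 − 14,307,309.10| = AUD 441,175.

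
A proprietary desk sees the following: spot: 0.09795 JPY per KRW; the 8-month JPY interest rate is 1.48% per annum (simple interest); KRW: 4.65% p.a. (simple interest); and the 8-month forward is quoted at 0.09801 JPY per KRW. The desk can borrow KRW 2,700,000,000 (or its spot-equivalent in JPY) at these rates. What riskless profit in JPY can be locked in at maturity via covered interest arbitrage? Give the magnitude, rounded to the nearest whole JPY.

JPY 5,756,049

T = 8/12 years.
Route A — deposit KRW, sell forward: 2,700,000,000 × 1.031000 × 0.09801 = JPY 272,830,437.00.
Route B — convert at spot, deposit JPY: 2,700,000,000 × 0.09795 × 1.00986666667 = JPY 267,074,388.00.
The quoted forward overvalues KRW, so borrow JPY, buy KRW at spot, deposit the KRW at 4.65%, and sell the proceeds forward at 0.09801.
Profit = 272,830,437.00 − 267,074,388.00 = JPY 5,756,049.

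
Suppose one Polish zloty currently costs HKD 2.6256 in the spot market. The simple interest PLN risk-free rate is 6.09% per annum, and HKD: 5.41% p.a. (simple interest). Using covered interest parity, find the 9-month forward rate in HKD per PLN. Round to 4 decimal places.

T = 9/12 years.
Growth of 1 HKD over T: 1 + 0.0541×9/12 = 1.040575.
PLN growth factor: 1 + 0.0609×9/12 = 1.045675.
CIP: F = S · (grow HKD)/(grow PLN) = 2.6256 × 1.040575/1.045675 = 2.612794 HKD per PLN.

2.6128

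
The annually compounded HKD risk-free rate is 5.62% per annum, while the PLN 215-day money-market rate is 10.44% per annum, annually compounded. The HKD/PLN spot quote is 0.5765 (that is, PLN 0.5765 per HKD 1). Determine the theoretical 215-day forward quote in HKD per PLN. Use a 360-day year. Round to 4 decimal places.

T = 215/360 years.
PLN accumulates by (1 + 0.1044)^(215/360) = 1.0610993.
Growth of 1 HKD over T: (1 + 0.0562)^(215/360) = 1.0331937.
Forward (PLN per HKD) = 0.5765 × 1.0610993 / 1.0331937 = 0.5920707.
Invert for HKD per PLN: 1 / 0.5920707 = 1.6890.

1.6890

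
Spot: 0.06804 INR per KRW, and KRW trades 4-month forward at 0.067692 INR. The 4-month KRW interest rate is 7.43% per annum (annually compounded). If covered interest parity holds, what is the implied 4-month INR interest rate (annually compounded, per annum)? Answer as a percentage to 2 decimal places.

T = 4/12 years.
F/S = 0.067692/0.06804 = 0.9948854 = (growth of INR) / (growth of KRW).
KRW growth factor: (1 + 0.0743)^(4/12) = 1.0241774.
Hence g_INR = 1.0189391.
r = 1.0189391^(12/4) − 1 = 0.057900 → 5.79%.

5.79%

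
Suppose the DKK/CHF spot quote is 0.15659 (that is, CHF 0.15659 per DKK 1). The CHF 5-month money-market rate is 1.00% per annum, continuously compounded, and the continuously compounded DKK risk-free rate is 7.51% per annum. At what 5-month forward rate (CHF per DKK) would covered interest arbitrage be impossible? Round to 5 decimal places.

T = 5/12 years.
CHF accumulates by e^(0.0100×5/12) = 1.0041754.
Growth of 1 DKK over T: e^(0.0751×5/12) = 1.0317864.
Forward (CHF per DKK) = 0.15659 × 1.0041754 / 1.0317864 = 0.1523996.

0.15240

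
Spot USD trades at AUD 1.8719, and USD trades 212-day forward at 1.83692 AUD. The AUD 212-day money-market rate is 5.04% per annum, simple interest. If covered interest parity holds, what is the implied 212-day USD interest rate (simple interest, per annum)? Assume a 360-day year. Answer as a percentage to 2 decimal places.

8.37%

T = 212/360 years.
F/S = 1.83692/1.8719 = 0.9813131 = (growth of AUD) / (growth of USD).
AUD growth factor: 1 + 0.0504×212/360 = 1.029680.
So the USD growth factor = 1.0492879.
(1.0492879 − 1)/T = 0.083696, i.e. 8.37%.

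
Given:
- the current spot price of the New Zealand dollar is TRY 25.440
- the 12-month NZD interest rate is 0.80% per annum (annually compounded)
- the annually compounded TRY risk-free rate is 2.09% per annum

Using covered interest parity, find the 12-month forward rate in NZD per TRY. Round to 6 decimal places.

0.038811

T = 1 year.
TRY accumulates by (1 + 0.0209)^1 = 1.020900.
NZD accumulates by (1 + 0.0080)^1 = 1.008000.
Forward (TRY per NZD) = 25.44 × 1.020900 / 1.008000 = 25.76557.
Invert for NZD per TRY: 1 / 25.76557 = 0.038811.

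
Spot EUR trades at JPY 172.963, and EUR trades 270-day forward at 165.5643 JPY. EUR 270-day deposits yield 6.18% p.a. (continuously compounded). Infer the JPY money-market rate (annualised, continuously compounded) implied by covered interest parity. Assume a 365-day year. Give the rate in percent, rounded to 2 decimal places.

0.27%

T = 270/365 years.
By CIP, F/S equals the JPY-to-EUR growth ratio: 165.5643/172.963 = 0.9572238.
The EUR side grows by e^(0.0618×270/365) = 1.0467761.
Hence g_JPY = 1.001999.
Take logs: ln 1.001999 / (270/365) = 0.002700, so 0.27%.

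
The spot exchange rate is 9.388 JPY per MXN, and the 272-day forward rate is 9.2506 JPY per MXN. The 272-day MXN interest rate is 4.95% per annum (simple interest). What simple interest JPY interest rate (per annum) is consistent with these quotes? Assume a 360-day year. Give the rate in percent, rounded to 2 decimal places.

T = 272/360 years.
F/S = 9.2506/9.388 = 0.9853643 = (growth of JPY) / (growth of MXN).
MXN growth factor: 1 + 0.0495×272/360 = 1.037400.
Hence g_JPY = 1.0222169.
(1.0222169 − 1)/T = 0.029405, i.e. 2.94%.

2.94%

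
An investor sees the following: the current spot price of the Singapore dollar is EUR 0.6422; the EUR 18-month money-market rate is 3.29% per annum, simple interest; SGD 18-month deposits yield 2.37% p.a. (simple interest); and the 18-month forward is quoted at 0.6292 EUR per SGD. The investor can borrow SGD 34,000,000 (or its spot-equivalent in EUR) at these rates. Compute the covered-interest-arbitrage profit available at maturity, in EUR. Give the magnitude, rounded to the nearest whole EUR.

EUR 759,033

T = 18/12 years.
Invest the SGD and cover forward: 34,000,000 × 1.035550 × 0.6292 = EUR 22,153,314.04.
Convert at spot and invest in EUR: 34,000,000 × 0.6422 × 1.049350 = EUR 22,912,347.38.
The quoted forward undervalues SGD, so borrow SGD, convert to EUR at spot, deposit the EUR at 3.29%, and buy SGD forward at 0.6292 to cover the loan.
Arbitrage profit = |22,153,314.04 − 22,912,347.38| = EUR 759,033.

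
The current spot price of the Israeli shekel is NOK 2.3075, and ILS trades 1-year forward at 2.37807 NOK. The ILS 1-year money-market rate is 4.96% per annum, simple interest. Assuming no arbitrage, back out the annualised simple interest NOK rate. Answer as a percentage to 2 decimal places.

T = 1 year.
CIP gives F = S · g_NOK/g_ILS, so g_NOK/g_ILS = 2.37807/2.3075 = 1.0305829.
The ILS side grows by 1 + 0.0496×1 = 1.049600.
Hence g_NOK = 1.0816998.
(1.0816998 − 1)/T = 0.081700, i.e. 8.17%.

8.17%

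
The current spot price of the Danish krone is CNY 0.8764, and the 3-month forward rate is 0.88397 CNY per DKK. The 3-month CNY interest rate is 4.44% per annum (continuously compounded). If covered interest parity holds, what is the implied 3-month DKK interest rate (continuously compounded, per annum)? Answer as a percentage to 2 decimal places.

T = 3/12 years.
By CIP, F/S equals the CNY-to-DKK growth ratio: 0.88397/0.8764 = 1.0086376.
CNY growth factor: e^(0.0444×3/12) = 1.0111618.
That pins the DKK growth at 1.0025026.
r = ln(1.0025026)/(3/12) = 0.009998 → 1.00%.

1.00%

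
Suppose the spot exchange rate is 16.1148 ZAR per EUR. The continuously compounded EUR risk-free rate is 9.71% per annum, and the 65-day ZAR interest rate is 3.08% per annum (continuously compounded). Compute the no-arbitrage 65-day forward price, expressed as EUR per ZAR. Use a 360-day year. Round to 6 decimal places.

0.062802

T = 65/360 years.
ZAR growth factor: e^(0.0308×65/360) = 1.0055766.
EUR accumulates by e^(0.0971×65/360) = 1.0176865.
So F = 16.1148 × 1.0055766 / 1.0176865 = 15.92304 (ZAR/EUR).
Quoted the other way: 1/15.92304 = 0.062802 EUR per ZAR.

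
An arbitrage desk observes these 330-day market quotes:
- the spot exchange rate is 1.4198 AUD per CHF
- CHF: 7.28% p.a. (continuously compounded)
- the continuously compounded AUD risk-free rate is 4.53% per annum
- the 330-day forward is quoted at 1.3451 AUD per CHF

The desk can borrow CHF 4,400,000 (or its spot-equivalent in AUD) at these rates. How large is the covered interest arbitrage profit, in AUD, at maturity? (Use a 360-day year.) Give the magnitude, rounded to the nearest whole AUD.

AUD 185,119

T = 330/360 years.
Keep in CHF, deliver into the forward: 4,400,000·1.069010371·1.3451 = AUD 6,326,873.74.
Swap to AUD now, deposit: 4,400,000·1.4198·1.042399222 = AUD 6,511,993.03.
The quoted forward undervalues CHF, so borrow CHF, convert to AUD at spot, deposit the AUD at 4.53%, and buy CHF forward at 1.3451 to cover the loan.
The gap between the two covered legs is AUD 185,119.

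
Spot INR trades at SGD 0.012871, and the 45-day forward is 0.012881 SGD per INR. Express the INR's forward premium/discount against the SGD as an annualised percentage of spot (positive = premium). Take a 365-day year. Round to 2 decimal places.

T = 45/365 years.
(F − S)/S = (0.012881 − 0.012871)/0.012871 = 0.0007769.
Annualise by dividing by T: 0.0007769 / (45/365) = 0.006302 → 0.63%.

+0.63%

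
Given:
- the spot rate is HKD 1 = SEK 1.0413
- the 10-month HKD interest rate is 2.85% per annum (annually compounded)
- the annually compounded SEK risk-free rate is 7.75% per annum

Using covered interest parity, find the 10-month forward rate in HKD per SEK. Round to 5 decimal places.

T = 10/12 years.
Growth of 1 SEK over T: (1 + 0.0775)^(10/12) = 1.0641783.
HKD accumulates by (1 + 0.0285)^(10/12) = 1.0236942.
CIP: F = S · (grow SEK)/(grow HKD) = 1.0413 × 1.0641783/1.0236942 = 1.082480 SEK per HKD.
Invert for HKD per SEK: 1 / 1.082480 = 0.92380.

0.92380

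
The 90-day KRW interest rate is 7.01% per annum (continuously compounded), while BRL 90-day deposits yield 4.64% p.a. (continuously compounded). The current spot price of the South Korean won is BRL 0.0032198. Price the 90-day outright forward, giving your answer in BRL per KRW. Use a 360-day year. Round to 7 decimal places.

T = 90/360 years.
BRL growth factor: e^(0.0464×90/360) = 1.0116675.
KRW accumulates by e^(0.0701×90/360) = 1.0176795.
Forward (BRL per KRW) = 0.0032198 × 1.0116675 / 1.0176795 = 0.003200779.

0.0032008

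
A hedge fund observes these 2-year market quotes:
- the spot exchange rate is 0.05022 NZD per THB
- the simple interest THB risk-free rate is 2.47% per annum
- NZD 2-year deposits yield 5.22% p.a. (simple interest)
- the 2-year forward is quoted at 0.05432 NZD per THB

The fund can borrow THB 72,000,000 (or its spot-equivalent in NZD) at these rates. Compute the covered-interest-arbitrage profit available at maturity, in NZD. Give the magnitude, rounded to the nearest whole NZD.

NZD 110,912

T = 2 years.
Route A — deposit THB, sell forward: 72,000,000 × 1.049400 × 0.05432 = NZD 4,104,245.38.
Route B — convert at spot, deposit NZD: 72,000,000 × 0.05022 × 1.104400 = NZD 3,993,333.70.
The quoted forward overvalues THB, so borrow NZD, buy THB at spot, deposit the THB at 2.47%, and sell the proceeds forward at 0.05432.
Arbitrage profit = |4,104,245.38 − 3,993,333.70| = NZD 110,912.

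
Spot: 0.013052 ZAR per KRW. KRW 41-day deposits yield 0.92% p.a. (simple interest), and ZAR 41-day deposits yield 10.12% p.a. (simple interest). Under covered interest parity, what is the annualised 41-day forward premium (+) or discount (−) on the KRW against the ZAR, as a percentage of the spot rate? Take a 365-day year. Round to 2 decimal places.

T = 41/365 years.
F = S · g_ZAR/g_KRW = 0.013052 × 1.0113677/1.0010334 = 0.013186744.
Annualised premium = (F − S)/S × (1/T) = (0.013186744 − 0.013052)/0.013052 ÷ (41/365) = 9.19%.

+9.19%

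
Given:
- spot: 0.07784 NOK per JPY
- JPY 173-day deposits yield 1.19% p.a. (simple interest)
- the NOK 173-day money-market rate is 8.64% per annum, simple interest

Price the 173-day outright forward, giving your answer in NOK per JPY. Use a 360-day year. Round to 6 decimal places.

0.080611

T = 173/360 years.
NOK accumulates by 1 + 0.0864×173/360 = 1.041520.
JPY growth factor: 1 + 0.0119×173/360 = 1.0057186.
Forward (NOK per JPY) = 0.07784 × 1.041520 / 1.0057186 = 0.08061094.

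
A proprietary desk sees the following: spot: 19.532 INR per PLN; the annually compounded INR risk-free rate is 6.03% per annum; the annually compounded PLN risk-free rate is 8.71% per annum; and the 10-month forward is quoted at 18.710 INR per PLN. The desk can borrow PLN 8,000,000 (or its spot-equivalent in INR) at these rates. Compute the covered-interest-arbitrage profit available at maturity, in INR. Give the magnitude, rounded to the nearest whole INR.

T = 10/12 years.
Route A — deposit PLN, sell forward: 8,000,000 × 1.07207354623 × 18.710 = INR 160,467,968.40.
Route B — convert at spot, deposit INR: 8,000,000 × 19.532 × 1.05000322871 = INR 164,069,304.51.
The quoted forward undervalues PLN, so borrow PLN, convert to INR at spot, deposit the INR at 6.03%, and buy PLN forward at 18.710 to cover the loan.
Profit = 164,069,304.51 − 160,467,968.40 = INR 3,601,336.

INR 3,601,336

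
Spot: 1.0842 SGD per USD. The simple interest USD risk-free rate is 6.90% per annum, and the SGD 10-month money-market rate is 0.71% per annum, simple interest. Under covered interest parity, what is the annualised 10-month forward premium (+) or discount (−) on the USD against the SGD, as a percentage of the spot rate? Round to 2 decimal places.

-5.85%

T = 10/12 years.
No-arbitrage forward: 1.0842 × 1.0059167 / 1.057500 = 1.0313143 SGD/USD.
Annualised premium = (F − S)/S × (1/T) = (1.0313143 − 1.0842)/1.0842 ÷ (10/12) = -5.85%.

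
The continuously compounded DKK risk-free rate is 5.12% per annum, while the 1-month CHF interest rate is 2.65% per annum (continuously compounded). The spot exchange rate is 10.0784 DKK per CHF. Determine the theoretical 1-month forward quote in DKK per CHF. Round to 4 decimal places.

10.0992

T = 1/12 years.
DKK growth factor: e^(0.0512×1/12) = 1.00427578.
CHF accumulates by e^(0.0265×1/12) = 1.00221077.
So F = 10.0784 × 1.00427578 / 1.00221077 = 10.099166 (DKK/CHF).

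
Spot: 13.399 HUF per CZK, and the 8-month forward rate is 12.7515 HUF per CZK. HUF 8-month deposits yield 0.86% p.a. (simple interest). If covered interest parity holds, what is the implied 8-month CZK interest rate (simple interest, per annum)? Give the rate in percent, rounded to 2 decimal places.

8.52%

T = 8/12 years.
CIP gives F = S · g_HUF/g_CZK, so g_HUF/g_CZK = 12.7515/13.399 = 0.9516755.
HUF growth factor: 1 + 0.0086×8/12 = 1.0057333.
Hence g_CZK = 1.0568028.
r = (1.0568028 − 1)/(8/12) = 0.085204 → 8.52%.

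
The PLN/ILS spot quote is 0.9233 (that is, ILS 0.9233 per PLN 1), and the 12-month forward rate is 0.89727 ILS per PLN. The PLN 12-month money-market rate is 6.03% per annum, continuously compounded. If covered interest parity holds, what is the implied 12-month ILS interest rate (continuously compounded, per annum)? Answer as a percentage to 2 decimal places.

T = 1 year.
F/S = 0.89727/0.9233 = 0.9718076 = (growth of ILS) / (growth of PLN).
PLN growth factor: e^(0.0603×1) = 1.0621551.
Hence g_ILS = 1.0322104.
r = ln(1.0322104)/1 = 0.031703 → 3.17%.

3.17%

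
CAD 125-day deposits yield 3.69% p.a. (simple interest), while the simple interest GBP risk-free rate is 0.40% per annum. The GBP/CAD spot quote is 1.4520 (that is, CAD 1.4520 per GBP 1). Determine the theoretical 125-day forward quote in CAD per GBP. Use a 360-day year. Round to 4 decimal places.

1.4686

T = 125/360 years.
CAD accumulates by 1 + 0.0369×125/360 = 1.0128125.
GBP growth factor: 1 + 0.0040×125/360 = 1.0013889.
CIP: F = S · (grow CAD)/(grow GBP) = 1.452 × 1.0128125/1.0013889 = 1.468564 CAD per GBP.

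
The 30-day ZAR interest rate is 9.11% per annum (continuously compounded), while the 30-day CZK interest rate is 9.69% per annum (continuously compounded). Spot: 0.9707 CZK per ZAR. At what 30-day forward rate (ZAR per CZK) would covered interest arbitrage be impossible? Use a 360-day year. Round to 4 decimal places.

T = 30/360 years.
CZK growth factor: e^(0.0969×30/360) = 1.0081077.
Growth of 1 ZAR over T: e^(0.0911×30/360) = 1.0076206.
Forward (CZK per ZAR) = 0.9707 × 1.0081077 / 1.0076206 = 0.9711693.
Invert for ZAR per CZK: 1 / 0.9711693 = 1.0297.

1.0297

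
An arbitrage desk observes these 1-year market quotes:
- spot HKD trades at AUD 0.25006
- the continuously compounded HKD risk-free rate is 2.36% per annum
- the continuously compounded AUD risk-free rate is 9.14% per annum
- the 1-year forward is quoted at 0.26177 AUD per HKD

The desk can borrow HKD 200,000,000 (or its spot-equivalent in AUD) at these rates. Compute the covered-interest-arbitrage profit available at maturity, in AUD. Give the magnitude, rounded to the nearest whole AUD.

AUD 1,194,259

T = 1 year.
Route A — deposit HKD, sell forward: 200,000,000 × 1.0238806837 × 0.26177 = AUD 53,604,249.31.
Route B — convert at spot, deposit AUD: 200,000,000 × 0.25006 × 1.0957072005 = AUD 54,798,508.51.
The quoted forward undervalues HKD, so borrow HKD, convert to AUD at spot, deposit the AUD at 9.14%, and buy HKD forward at 0.26177 to cover the loan.
Arbitrage profit = |53,604,249.31 − 54,798,508.51| = AUD 1,194,259.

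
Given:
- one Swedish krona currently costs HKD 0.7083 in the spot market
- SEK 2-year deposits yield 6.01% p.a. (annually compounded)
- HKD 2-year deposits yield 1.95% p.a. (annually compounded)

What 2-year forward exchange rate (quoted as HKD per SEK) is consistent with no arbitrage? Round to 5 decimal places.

0.65509

T = 2 years.
HKD growth factor: (1 + 0.0195)^2 = 1.0393803.
Growth of 1 SEK over T: (1 + 0.0601)^2 = 1.123812.
So F = 0.7083 × 1.0393803 / 1.123812 = 0.6550856 (HKD/SEK).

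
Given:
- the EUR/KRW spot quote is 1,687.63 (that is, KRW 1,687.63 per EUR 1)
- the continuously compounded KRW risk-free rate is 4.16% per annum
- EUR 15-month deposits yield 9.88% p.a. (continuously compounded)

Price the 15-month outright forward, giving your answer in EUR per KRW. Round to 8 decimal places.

0.00063647

T = 15/12 years.
KRW growth factor: e^(0.0416×15/12) = 1.0533757.
EUR growth factor: e^(0.0988×15/12) = 1.131450.
Forward (KRW per EUR) = 1687.63 × 1.0533757 / 1.131450 = 1571.177.
Quoted the other way: 1/1571.177 = 0.00063647 EUR per KRW.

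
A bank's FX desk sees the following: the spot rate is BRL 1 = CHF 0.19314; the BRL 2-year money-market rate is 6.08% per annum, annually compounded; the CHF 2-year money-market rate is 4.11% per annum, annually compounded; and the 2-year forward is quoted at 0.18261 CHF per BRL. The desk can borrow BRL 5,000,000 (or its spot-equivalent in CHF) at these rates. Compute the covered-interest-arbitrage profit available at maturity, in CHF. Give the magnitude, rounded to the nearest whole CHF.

CHF 19,260

T = 2 years.
Route A — deposit BRL, sell forward: 5,000,000 × 1.12529664 × 0.18261 = CHF 1,027,452.10.
Route B — convert at spot, deposit CHF: 5,000,000 × 0.19314 × 1.08388921 = CHF 1,046,711.81.
The quoted forward undervalues BRL, so borrow BRL, convert to CHF at spot, deposit the CHF at 4.11%, and buy BRL forward at 0.18261 to cover the loan.
The gap between the two covered legs is CHF 19,260.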